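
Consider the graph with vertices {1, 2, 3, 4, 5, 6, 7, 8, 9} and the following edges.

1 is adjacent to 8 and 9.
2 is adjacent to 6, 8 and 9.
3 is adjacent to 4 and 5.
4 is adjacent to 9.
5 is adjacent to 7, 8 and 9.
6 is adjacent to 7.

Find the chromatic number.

The cycle 7-5-9-2-6-7 has odd length 5, so it cannot be 2-colored; at least 3 colors are needed.
3 colors suffice: 1=b, 2=b, 3=a, 4=b, 5=b, 6=a, 7=c, 8=a, 9=a. Each edge has distinct colors on its endpoints.

3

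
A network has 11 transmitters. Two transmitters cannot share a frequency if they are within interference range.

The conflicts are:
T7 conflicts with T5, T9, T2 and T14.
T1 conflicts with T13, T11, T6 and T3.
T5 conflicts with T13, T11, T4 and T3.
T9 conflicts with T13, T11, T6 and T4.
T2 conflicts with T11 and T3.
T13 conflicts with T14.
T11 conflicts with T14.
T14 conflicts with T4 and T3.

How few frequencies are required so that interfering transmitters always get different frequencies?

2

T1 and T3 conflict, so at least 2 frequencies are needed.
2 frequencies suffice: frequency 1 → {T7, T13, T11, T6, T4, T3}; frequency 2 → {T1, T5, T9, T2, T14}. Every pair that conflicts lands in different frequencies.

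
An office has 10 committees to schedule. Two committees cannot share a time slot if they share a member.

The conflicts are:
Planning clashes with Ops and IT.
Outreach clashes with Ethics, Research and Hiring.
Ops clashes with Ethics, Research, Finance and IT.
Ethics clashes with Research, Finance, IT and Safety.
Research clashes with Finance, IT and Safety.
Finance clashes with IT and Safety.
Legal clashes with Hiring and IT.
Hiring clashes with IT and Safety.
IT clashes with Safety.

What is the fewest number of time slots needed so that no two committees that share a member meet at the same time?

5

Ops, Ethics, Research, Finance, IT pairwise conflict, so at least 5 time slots are needed.
A valid assignment using 5 time slots: Planning=2, Outreach=1, Ops=5, Ethics=3, Research=2, Finance=4, Legal=3, Hiring=2, IT=1, Safety=5. Each listed conflict is separated.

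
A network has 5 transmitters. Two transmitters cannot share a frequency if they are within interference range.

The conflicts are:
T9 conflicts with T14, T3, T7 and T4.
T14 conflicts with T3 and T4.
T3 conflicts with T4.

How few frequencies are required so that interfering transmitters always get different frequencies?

4

T9, T14, T3, T4 pairwise conflict, so at least 4 frequencies are needed.
4 frequencies suffice: frequency 1 → {T9}; frequency 2 → {T7, T4}; frequency 3 → {T3}; frequency 4 → {T14}. Each listed conflict is separated.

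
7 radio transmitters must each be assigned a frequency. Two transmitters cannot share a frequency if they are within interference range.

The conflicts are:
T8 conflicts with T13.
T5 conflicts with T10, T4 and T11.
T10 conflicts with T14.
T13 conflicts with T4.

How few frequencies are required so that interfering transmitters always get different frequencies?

T5 and T11 conflict, so at least 2 frequencies are needed.
A valid assignment using 2 frequencies: T8=2, T5=1, T10=2, T13=1, T14=1, T4=2, T11=2. Every pair that conflicts lands in different frequencies.

2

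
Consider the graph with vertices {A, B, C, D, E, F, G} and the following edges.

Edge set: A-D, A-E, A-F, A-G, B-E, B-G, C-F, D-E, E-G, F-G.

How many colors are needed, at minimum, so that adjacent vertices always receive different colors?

B, E, G are mutually adjacent, so at least 3 colors are needed.
One proper 3-coloring: A=green, B=green, C=red, D=red, E=blue, F=blue, G=red. Every edge joins two different colors.

3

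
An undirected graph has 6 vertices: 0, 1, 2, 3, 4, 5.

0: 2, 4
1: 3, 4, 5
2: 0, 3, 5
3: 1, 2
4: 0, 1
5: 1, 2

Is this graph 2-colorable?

The cycle 0-4-1-3-2-0 has odd length 5, so it cannot be 2-colored; at least 3 colors are needed.
So 2 colors are not enough.

No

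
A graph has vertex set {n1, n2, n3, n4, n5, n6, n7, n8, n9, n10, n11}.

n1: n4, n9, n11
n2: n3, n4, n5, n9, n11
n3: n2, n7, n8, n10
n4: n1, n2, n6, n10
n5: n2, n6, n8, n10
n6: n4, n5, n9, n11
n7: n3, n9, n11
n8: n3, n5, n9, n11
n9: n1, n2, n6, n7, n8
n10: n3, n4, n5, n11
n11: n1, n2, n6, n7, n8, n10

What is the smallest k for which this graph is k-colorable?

2

n3 and n10 are adjacent, so at least 2 colors are needed.
2 colors suffice: n1=2, n2=2, n3=1, n4=1, n5=1, n6=2, n7=2, n8=2, n9=1, n10=2, n11=1. Every edge joins two different colors.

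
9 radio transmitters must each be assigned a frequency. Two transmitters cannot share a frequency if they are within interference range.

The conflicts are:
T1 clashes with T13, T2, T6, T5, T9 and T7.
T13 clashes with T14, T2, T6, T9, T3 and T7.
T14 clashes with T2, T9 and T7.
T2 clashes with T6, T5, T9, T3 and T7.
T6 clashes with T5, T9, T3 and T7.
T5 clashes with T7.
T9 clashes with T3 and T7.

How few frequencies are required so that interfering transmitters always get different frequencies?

T1, T13, T2, T6, T9, T7 pairwise conflict, so at least 6 frequencies are needed.
6 frequencies suffice: frequency 1 → {T2}; frequency 2 → {T14, T6}; frequency 3 → {T5, T9}; frequency 4 → {T3, T7}; frequency 5 → {T13}; frequency 6 → {T1}. Every pair that conflicts lands in different frequencies.

6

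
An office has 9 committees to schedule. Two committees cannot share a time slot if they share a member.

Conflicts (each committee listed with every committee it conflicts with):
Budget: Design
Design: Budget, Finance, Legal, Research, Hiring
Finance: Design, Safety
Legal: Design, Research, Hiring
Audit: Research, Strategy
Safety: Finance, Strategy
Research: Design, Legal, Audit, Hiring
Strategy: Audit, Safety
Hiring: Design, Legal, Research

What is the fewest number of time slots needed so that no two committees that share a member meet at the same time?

Design, Legal, Research, Hiring pairwise conflict, so at least 4 time slots are needed.
Using 4 time slots: Budget=2, Design=1, Finance=2, Legal=3, Audit=3, Safety=3, Research=2, Strategy=1, Hiring=4. Each listed conflict is separated.

4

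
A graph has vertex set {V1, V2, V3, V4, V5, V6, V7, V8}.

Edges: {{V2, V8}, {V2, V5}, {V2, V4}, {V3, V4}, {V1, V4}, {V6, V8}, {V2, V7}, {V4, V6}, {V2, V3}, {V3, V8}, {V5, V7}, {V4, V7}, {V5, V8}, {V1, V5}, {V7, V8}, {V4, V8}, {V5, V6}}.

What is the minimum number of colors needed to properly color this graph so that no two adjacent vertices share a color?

V2, V3, V4, V8 are mutually adjacent (a clique of size 4), so at least 4 colors are needed.
4 colors suffice: color 1 → {V4, V5}; color 2 → {V1, V8}; color 3 → {V2, V6}; color 4 → {V3, V7}. Each edge has distinct colors on its endpoints.

4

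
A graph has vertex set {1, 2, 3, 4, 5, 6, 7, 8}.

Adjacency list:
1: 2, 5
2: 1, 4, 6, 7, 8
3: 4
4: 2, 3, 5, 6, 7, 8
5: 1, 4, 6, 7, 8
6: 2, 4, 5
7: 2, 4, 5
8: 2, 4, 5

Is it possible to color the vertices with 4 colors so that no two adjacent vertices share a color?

Yes

The chromatic number is 3. 2, 4, 6 are pairwise adjacent, so at least 3 colors are needed.
3 colors suffice: color a → {1, 4}; color b → {2, 3, 5}; color c → {6, 7, 8}.
Since 4 ≥ 3, a proper 4-coloring certainly exists.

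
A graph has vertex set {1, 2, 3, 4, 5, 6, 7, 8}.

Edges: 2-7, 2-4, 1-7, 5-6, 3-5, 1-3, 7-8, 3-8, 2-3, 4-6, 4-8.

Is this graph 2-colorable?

The cycle 5-3-8-4-6-5 has odd length 5, so it cannot be 2-colored; at least 3 colors are needed.
So 2 colors are not enough.

No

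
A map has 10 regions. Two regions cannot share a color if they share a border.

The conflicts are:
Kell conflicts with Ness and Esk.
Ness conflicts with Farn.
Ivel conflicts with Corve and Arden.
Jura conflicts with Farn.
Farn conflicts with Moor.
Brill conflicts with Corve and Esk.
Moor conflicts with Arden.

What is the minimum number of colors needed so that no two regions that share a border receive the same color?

The cycle Moor-Arden-Ivel-Corve-Brill-Esk-Kell-Ness-Farn-Moor has odd length 9, so it cannot be 2-colored; at least 3 colors are needed.
3 colors suffice: color 1 → {Kell, Ivel, Farn, Brill}; color 2 → {Ness, Jura, Corve, Moor, Esk}; color 3 → {Arden}. No two conflicting regions share a color.

3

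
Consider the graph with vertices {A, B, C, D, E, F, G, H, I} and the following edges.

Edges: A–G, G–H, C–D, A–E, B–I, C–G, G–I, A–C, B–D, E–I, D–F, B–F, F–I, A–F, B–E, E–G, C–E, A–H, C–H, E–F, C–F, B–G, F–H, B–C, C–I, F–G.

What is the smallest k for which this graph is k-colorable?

6

B, C, E, F, G, I are pairwise adjacent (a clique of size 6), so at least 6 colors are needed.
6 colors suffice: color 1 → {C}; color 2 → {F}; color 3 → {D, G}; color 4 → {A, B}; color 5 → {E, H}; color 6 → {I}. Every edge joins two different colors.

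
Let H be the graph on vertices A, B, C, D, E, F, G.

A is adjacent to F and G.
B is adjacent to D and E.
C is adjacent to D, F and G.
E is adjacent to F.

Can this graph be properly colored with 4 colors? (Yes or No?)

Yes

The chromatic number is 3. The cycle D-C-F-E-B-D has odd length 5, so it cannot be 2-colored; at least 3 colors are needed.
3 colors suffice: color 1 → {D, F, G}; color 2 → {A, C, E}; color 3 → {B}.
Since 4 ≥ 3, a proper 4-coloring certainly exists.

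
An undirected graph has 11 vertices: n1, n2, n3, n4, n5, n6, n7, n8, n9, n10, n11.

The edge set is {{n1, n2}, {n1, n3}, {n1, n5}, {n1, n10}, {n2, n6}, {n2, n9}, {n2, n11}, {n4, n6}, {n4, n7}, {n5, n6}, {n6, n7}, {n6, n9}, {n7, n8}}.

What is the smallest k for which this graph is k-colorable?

n4, n6, n7 form a triangle, so at least 3 colors are needed.
3 colors suffice: color 1 → {n1, n6, n8, n11}; color 2 → {n2, n3, n5, n7, n10}; color 3 → {n4, n9}. Each edge has distinct colors on its endpoints.

3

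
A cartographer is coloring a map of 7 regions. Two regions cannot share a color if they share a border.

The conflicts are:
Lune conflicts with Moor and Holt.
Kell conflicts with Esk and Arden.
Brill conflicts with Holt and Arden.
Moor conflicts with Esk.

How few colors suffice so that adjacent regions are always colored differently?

The cycle Lune-Holt-Brill-Arden-Kell-Esk-Moor-Lune has odd length 7, so it cannot be 2-colored; at least 3 colors are needed.
3 colors suffice: color 1 → {Lune, Esk, Arden}; color 2 → {Kell, Brill, Moor}; color 3 → {Holt}. No two conflicting regions share a color.

3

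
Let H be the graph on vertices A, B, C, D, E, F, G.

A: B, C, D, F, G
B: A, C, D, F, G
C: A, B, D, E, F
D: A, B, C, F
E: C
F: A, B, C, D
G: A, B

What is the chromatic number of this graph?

A, B, C, D, F are pairwise adjacent (a clique of size 5), so at least 5 colors are needed.
5 colors suffice: color 1 → {B, E}; color 2 → {A}; color 3 → {C, G}; color 4 → {D}; color 5 → {F}. Every edge joins two different colors.

5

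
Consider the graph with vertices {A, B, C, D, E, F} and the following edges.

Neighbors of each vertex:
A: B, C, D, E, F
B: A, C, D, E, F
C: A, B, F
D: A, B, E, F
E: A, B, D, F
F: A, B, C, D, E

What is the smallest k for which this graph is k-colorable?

A, B, D, E, F are mutually adjacent (a clique of size 5), so at least 5 colors are needed.
5 colors suffice: color 1 → {F}; color 2 → {B}; color 3 → {A}; color 4 → {C, E}; color 5 → {D}. Every edge joins two different colors.

5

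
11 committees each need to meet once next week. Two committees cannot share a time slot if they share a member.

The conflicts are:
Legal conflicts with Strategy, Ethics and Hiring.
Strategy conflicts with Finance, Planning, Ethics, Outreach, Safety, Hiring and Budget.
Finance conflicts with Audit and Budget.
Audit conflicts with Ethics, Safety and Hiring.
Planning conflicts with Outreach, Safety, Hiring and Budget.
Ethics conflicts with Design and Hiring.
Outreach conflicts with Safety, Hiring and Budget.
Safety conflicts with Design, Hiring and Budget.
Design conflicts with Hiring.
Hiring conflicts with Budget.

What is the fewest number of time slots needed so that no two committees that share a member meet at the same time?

6

Strategy, Planning, Outreach, Safety, Hiring, Budget pairwise conflict, so at least 6 time slots are needed.
A valid assignment using 6 time slots: Legal=4, Strategy=2, Finance=1, Audit=2, Planning=6, Ethics=3, Outreach=5, Safety=3, Design=2, Hiring=1, Budget=4. Every pair that conflicts lands in different time slots.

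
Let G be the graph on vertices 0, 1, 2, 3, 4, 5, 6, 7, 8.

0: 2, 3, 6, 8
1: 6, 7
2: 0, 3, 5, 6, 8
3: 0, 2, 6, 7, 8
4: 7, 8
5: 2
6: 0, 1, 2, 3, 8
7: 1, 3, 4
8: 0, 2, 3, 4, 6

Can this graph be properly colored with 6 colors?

The chromatic number is 5. 0, 2, 3, 6, 8 form a clique, so at least 5 colors are needed.
5 colors suffice: color red → {5, 7, 8}; color blue → {1, 2, 4}; color green → {3}; color yellow → {6}; color purple → {0}.
Since 6 ≥ 5, a proper 6-coloring certainly exists.

Yes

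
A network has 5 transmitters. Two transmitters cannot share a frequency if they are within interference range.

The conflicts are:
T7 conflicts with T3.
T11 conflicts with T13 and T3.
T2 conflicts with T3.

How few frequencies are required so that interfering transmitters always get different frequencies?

T11 and T13 conflict, so at least 2 frequencies are needed.
2 frequencies suffice: frequency 1 → {T13, T3}; frequency 2 → {T7, T11, T2}. No two conflicting transmitters share a frequency.

2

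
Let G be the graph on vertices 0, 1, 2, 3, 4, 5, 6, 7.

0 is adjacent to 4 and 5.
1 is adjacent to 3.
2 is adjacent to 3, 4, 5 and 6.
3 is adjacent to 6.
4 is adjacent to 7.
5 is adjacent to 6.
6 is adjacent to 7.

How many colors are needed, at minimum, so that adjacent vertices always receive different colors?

3

2, 3, 6 are mutually adjacent, so at least 3 colors are needed.
3 colors suffice: color a → {0, 1, 2, 7}; color b → {4, 6}; color c → {3, 5}. No two adjacent vertices share a color.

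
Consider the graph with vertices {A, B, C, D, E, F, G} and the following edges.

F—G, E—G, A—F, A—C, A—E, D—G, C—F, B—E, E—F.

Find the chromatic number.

E, F, G form a triangle, so at least 3 colors are needed.
3 colors suffice: A=3, B=2, C=1, D=1, E=1, F=2, G=3. No two adjacent vertices share a color.

3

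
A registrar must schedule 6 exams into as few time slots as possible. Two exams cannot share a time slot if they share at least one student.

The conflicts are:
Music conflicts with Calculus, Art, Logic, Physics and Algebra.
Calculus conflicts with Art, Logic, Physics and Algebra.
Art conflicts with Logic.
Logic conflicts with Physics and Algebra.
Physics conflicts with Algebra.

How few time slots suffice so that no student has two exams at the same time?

5

Music, Calculus, Logic, Physics, Algebra all conflict with each other, so at least 5 time slots are needed.
5 time slots suffice: time slot 1 → {Music}; time slot 2 → {Calculus}; time slot 3 → {Logic}; time slot 4 → {Art, Physics}; time slot 5 → {Algebra}. No two conflicting exams share a time slot.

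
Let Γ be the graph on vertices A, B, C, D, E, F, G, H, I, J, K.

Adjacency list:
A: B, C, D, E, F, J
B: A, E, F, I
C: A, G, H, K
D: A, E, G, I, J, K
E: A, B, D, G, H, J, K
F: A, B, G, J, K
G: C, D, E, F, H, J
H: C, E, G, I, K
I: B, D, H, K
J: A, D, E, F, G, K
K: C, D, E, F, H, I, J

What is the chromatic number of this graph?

4

D, E, J, K are mutually adjacent (a clique of size 4), so at least 4 colors are needed.
4 colors suffice: color 1 → {A, G, K}; color 2 → {C, E, F, I}; color 3 → {B, H, J}; color 4 → {D}. Every edge joins two different colors.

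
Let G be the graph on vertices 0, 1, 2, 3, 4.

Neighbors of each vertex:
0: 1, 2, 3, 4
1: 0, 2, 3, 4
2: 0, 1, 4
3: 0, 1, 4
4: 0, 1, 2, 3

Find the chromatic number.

0, 1, 2, 4 are pairwise adjacent (a clique of size 4), so at least 4 colors are needed.
One proper 4-coloring: 0=green, 1=red, 2=yellow, 3=yellow, 4=blue. No two adjacent vertices share a color.

4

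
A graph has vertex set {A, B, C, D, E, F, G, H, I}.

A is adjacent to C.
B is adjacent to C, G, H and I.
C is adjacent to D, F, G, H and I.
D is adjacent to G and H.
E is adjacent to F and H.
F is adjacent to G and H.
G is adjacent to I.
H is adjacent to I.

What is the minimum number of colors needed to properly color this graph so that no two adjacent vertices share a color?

4

B, C, G, I are pairwise adjacent (a clique of size 4), so at least 4 colors are needed.
One proper 4-coloring: A=blue, B=yellow, C=red, D=green, E=red, F=green, G=blue, H=blue, I=green. Every edge joins two different colors.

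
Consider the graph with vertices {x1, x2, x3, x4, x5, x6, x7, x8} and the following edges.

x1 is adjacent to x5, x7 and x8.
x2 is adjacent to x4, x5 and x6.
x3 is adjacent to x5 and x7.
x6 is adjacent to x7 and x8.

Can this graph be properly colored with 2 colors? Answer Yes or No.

No

The cycle x3-x7-x6-x2-x5-x3 has odd length 5, so it cannot be 2-colored; at least 3 colors are needed.
So 2 colors are not enough.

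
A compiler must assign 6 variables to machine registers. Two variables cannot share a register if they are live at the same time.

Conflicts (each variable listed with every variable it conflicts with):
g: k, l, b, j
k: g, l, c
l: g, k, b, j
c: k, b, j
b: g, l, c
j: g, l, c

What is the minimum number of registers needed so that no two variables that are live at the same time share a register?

g, l, j pairwise conflict, so at least 3 registers are needed.
Using 3 registers: g=2, k=3, l=1, c=1, b=3, j=3. Each listed conflict is separated.

3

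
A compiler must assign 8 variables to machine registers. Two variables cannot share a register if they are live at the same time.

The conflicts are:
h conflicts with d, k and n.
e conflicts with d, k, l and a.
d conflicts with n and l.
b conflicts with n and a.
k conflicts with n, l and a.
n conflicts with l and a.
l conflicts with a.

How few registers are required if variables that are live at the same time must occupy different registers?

k, n, l, a are mutually in conflict, so at least 4 registers are needed.
4 registers suffice: register 1 → {e, n}; register 2 → {h, b, l}; register 3 → {d, k}; register 4 → {a}. Every pair that conflicts lands in different registers.

4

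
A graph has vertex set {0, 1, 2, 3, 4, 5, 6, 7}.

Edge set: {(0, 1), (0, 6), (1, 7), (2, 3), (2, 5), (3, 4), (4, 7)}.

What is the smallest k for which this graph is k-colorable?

2

0 and 1 are adjacent, so at least 2 colors are needed.
2 colors suffice: color red → {1, 2, 4, 6}; color blue → {0, 3, 5, 7}. No two adjacent vertices share a color.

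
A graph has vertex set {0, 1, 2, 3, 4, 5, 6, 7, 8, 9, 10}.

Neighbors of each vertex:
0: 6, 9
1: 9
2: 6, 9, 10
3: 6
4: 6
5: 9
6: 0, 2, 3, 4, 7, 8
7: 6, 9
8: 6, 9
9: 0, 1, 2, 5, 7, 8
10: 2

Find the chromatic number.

2

8 and 9 are adjacent, so at least 2 colors are needed.
2 colors suffice: color a → {6, 9, 10}; color b → {0, 1, 2, 3, 4, 5, 7, 8}. Every edge joins two different colors.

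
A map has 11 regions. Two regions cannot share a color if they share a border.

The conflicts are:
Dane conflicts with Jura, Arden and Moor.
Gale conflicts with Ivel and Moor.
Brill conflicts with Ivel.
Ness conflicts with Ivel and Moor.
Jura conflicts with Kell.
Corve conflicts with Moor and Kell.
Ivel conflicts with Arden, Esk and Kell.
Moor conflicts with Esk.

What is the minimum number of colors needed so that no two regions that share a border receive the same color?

3

The cycle Esk-Moor-Corve-Kell-Ivel-Esk has odd length 5, so it cannot be 2-colored; at least 3 colors are needed.
3 colors suffice: Dane=2, Gale=2, Brill=2, Ness=2, Jura=1, Corve=3, Ivel=1, Arden=3, Moor=1, Esk=2, Kell=2. No two conflicting regions share a color.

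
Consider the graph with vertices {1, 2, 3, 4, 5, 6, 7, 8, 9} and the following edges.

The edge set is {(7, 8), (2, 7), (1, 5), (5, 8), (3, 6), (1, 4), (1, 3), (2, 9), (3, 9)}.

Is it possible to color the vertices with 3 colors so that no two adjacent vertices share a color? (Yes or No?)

Yes

The chromatic number is 3. The cycle 9-2-7-8-5-1-3-9 has odd length 7, so it cannot be 2-colored; at least 3 colors are needed.
A valid assignment using 3 colors: 1=blue, 2=red, 3=red, 4=red, 5=green, 6=blue, 7=blue, 8=red, 9=blue.
That is already a proper 3-coloring.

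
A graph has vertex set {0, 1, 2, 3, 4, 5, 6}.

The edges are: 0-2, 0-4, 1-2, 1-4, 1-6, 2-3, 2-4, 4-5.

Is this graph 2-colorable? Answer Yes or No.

0, 2, 4 are pairwise adjacent, so at least 3 colors are needed.
So 2 colors are not enough.

No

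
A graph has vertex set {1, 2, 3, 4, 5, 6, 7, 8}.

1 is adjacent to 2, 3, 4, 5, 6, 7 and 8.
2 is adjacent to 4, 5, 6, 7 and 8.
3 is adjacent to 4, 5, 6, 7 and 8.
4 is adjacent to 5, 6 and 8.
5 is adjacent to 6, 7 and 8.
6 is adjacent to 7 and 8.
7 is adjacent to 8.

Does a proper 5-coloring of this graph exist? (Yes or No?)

1, 3, 4, 5, 6, 8 are mutually adjacent (a clique of size 6), so at least 6 colors are needed.
So 5 colors are not enough.

No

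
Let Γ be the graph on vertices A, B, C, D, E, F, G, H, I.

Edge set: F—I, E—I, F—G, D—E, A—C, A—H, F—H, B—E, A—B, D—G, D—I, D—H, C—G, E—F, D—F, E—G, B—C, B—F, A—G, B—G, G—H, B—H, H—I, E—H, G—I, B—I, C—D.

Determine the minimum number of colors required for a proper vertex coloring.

B, E, F, G, H, I form a clique, so at least 6 colors are needed.
6 colors suffice: color 1 → {G}; color 2 → {B, D}; color 3 → {C, H}; color 4 → {A, F}; color 5 → {E}; color 6 → {I}. Each edge has distinct colors on its endpoints.

6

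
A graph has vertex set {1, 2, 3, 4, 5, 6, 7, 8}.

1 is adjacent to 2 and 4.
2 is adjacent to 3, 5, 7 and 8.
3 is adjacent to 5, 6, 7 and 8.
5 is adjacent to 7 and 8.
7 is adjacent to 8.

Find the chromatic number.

2, 3, 5, 7, 8 are mutually adjacent (a clique of size 5), so at least 5 colors are needed.
A valid assignment using 5 colors: 1=red, 2=blue, 3=red, 4=blue, 5=green, 6=blue, 7=yellow, 8=purple. Each edge has distinct colors on its endpoints.

5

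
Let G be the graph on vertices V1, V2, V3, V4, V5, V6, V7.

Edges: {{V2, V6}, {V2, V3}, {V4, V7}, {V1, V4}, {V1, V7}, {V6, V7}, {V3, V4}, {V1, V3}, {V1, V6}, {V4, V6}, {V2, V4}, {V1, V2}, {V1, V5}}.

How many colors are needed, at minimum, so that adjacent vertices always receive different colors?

V1, V2, V3, V4 are mutually adjacent (a clique of size 4), so at least 4 colors are needed.
4 colors suffice: color 1 → {V1}; color 2 → {V4, V5}; color 3 → {V3, V6}; color 4 → {V2, V7}. Every edge joins two different colors.

4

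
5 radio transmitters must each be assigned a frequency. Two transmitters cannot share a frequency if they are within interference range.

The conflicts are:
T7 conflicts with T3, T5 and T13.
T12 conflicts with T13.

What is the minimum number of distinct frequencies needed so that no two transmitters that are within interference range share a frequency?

2

T7 and T5 conflict, so at least 2 frequencies are needed.
2 frequencies suffice: frequency 1 → {T7, T12}; frequency 2 → {T3, T5, T13}. Each listed conflict is separated.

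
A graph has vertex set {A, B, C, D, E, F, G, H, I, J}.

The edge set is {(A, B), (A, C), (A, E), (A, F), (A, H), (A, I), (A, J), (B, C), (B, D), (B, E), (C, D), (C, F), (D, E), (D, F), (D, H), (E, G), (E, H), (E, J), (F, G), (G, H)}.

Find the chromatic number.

3

B, D, E are pairwise adjacent, so at least 3 colors are needed.
3 colors suffice: color 1 → {A, D, G}; color 2 → {C, E, I}; color 3 → {B, F, H, J}. No two adjacent vertices share a color.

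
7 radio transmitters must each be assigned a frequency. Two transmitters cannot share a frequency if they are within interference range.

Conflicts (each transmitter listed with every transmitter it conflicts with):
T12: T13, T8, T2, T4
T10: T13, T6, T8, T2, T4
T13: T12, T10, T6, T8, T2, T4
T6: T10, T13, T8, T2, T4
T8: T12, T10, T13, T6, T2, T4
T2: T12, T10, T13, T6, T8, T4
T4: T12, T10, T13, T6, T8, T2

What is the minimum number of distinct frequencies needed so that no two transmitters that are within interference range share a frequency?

T10, T13, T6, T8, T2, T4 pairwise conflict, so at least 6 frequencies are needed.
6 frequencies suffice: frequency 1 → {T8}; frequency 2 → {T2}; frequency 3 → {T4}; frequency 4 → {T13}; frequency 5 → {T12, T10}; frequency 6 → {T6}. Every pair that conflicts lands in different frequencies.

6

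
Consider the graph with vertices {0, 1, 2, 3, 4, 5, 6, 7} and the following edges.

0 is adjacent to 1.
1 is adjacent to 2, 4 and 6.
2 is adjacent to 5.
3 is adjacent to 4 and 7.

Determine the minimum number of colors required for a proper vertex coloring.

1 and 2 are adjacent, so at least 2 colors are needed.
2 colors suffice: color a → {1, 3, 5}; color b → {0, 2, 4, 6, 7}. Each edge has distinct colors on its endpoints.

2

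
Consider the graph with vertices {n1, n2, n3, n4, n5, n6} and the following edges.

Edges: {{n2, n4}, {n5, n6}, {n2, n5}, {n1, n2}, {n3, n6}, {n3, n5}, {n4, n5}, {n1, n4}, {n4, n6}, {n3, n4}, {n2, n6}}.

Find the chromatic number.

n2, n4, n5, n6 are pairwise adjacent (a clique of size 4), so at least 4 colors are needed.
4 colors suffice: color R → {n4}; color B → {n2, n3}; color G → {n1, n6}; color Y → {n5}. Each edge has distinct colors on its endpoints.

4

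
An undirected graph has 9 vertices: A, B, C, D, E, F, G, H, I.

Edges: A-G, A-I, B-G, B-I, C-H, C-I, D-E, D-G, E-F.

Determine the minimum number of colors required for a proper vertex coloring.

C and H are adjacent, so at least 2 colors are needed.
One proper 2-coloring: A=blue, B=blue, C=blue, D=blue, E=red, F=blue, G=red, H=red, I=red. Each edge has distinct colors on its endpoints.

2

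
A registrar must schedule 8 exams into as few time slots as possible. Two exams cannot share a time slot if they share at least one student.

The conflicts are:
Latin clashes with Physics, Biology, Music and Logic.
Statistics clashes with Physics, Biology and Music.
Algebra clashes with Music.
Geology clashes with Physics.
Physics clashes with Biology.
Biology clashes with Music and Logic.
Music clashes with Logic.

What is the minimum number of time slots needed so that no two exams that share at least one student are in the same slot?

4

Latin, Biology, Music, Logic are mutually in conflict, so at least 4 time slots are needed.
4 time slots suffice: time slot 1 → {Algebra, Geology, Biology}; time slot 2 → {Physics, Music}; time slot 3 → {Latin, Statistics}; time slot 4 → {Logic}. No two conflicting exams share a time slot.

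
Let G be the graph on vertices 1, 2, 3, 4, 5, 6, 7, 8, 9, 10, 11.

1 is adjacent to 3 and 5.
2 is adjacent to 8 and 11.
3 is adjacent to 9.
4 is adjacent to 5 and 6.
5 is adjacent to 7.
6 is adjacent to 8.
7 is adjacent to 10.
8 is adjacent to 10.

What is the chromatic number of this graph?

3 and 9 are adjacent, so at least 2 colors are needed.
2 colors suffice: color red → {2, 3, 5, 6, 10}; color blue → {1, 4, 7, 8, 9, 11}. No two adjacent vertices share a color.

2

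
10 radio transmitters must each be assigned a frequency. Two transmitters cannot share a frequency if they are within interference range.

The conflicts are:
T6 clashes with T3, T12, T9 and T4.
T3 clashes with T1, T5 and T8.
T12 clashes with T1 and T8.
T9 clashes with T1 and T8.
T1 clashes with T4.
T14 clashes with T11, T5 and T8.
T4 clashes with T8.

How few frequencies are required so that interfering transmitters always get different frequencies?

2

T3 and T1 conflict, so at least 2 frequencies are needed.
2 frequencies suffice: frequency 1 → {T6, T1, T11, T5, T8}; frequency 2 → {T3, T12, T9, T14, T4}. Every pair that conflicts lands in different frequencies.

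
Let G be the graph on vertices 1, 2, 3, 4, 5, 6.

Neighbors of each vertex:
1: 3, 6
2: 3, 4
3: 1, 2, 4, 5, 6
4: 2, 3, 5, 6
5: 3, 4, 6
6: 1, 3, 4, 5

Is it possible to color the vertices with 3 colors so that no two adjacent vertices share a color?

3, 4, 5, 6 are pairwise adjacent (a clique of size 4), so at least 4 colors are needed.
So 3 colors are not enough.

No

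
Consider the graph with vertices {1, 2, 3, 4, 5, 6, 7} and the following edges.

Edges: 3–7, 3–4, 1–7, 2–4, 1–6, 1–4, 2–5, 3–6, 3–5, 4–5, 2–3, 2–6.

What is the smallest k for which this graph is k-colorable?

2, 3, 4, 5 form a clique, so at least 4 colors are needed.
A valid assignment using 4 colors: 1=a, 2=c, 3=a, 4=b, 5=d, 6=b, 7=b. Every edge joins two different colors.

4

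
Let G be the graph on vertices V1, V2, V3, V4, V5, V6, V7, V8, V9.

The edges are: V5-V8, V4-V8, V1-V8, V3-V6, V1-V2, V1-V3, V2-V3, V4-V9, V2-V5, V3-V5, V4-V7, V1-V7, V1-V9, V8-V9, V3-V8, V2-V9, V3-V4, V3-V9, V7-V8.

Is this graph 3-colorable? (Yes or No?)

V1, V2, V3, V9 are mutually adjacent (a clique of size 4), so at least 4 colors are needed.
So 3 colors are not enough.

No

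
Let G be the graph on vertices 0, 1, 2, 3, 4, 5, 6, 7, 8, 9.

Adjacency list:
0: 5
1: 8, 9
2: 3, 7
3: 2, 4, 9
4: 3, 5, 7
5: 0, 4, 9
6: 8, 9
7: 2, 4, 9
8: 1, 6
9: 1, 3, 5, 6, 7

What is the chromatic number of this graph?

2

1 and 9 are adjacent, so at least 2 colors are needed.
2 colors suffice: color a → {0, 2, 4, 8, 9}; color b → {1, 3, 5, 6, 7}. No two adjacent vertices share a color.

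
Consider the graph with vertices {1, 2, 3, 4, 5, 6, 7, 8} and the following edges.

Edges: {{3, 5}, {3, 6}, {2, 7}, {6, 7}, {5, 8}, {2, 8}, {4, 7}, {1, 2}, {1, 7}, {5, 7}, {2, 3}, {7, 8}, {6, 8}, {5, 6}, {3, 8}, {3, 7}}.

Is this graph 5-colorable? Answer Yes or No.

Yes

The chromatic number is 5. 3, 5, 6, 7, 8 form a clique, so at least 5 colors are needed.
A valid assignment using 5 colors: 1=b, 2=d, 3=c, 4=b, 5=d, 6=e, 7=a, 8=b.
That is already a proper 5-coloring.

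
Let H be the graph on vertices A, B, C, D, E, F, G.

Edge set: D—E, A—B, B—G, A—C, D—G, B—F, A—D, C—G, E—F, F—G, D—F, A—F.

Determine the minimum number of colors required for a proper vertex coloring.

3

A, D, F are pairwise adjacent, so at least 3 colors are needed.
One proper 3-coloring: A=2, B=3, C=1, D=3, E=2, F=1, G=2. Every edge joins two different colors.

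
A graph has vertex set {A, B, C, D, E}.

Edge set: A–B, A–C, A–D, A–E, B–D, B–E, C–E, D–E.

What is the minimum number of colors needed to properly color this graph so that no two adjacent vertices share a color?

4

A, B, D, E are mutually adjacent (a clique of size 4), so at least 4 colors are needed.
4 colors suffice: color red → {E}; color blue → {A}; color green → {C, D}; color yellow → {B}. Each edge has distinct colors on its endpoints.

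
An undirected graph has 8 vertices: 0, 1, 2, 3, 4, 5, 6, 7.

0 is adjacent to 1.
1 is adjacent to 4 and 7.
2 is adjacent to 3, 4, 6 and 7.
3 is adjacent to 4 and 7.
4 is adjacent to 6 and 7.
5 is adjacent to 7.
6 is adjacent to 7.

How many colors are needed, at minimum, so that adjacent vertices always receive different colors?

2, 4, 6, 7 are pairwise adjacent (a clique of size 4), so at least 4 colors are needed.
One proper 4-coloring: 0=red, 1=green, 2=green, 3=yellow, 4=blue, 5=blue, 6=yellow, 7=red. Each edge has distinct colors on its endpoints.

4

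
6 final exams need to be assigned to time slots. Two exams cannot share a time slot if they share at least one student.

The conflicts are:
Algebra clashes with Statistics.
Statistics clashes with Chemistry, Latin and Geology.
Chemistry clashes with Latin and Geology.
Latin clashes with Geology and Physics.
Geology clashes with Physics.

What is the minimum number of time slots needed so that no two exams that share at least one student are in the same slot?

4

Statistics, Chemistry, Latin, Geology pairwise conflict, so at least 4 time slots are needed.
Using 4 time slots: Algebra=2, Statistics=1, Chemistry=4, Latin=2, Geology=3, Physics=1. Each listed conflict is separated.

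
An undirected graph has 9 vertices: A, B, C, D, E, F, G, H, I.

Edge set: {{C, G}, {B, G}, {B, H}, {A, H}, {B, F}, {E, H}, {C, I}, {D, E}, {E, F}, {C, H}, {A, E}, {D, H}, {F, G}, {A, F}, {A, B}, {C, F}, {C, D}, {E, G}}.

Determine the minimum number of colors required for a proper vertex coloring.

3

A, E, F form a triangle, so at least 3 colors are needed.
One proper 3-coloring: A=3, B=1, C=1, D=3, E=1, F=2, G=3, H=2, I=2. Every edge joins two different colors.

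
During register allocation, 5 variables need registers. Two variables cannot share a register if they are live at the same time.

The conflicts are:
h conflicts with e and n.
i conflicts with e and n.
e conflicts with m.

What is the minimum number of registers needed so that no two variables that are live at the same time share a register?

2

e and m conflict, so at least 2 registers are needed.
2 registers suffice: h=2, i=2, e=1, n=1, m=2. Each listed conflict is separated.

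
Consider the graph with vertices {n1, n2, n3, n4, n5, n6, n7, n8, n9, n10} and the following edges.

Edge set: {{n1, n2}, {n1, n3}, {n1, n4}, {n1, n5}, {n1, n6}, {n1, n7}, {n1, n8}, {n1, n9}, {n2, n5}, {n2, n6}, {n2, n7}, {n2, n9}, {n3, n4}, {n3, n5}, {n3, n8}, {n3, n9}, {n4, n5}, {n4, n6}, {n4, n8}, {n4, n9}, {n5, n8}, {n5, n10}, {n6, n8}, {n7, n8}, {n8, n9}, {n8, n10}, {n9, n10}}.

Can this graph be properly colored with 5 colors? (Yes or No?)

Yes

The chromatic number is 5. n1, n3, n4, n8, n9 are mutually adjacent (a clique of size 5), so at least 5 colors are needed.
5 colors suffice: color 1 → {n1, n10}; color 2 → {n2, n8}; color 3 → {n5, n6, n7, n9}; color 4 → {n4}; color 5 → {n3}.
That is already a proper 5-coloring.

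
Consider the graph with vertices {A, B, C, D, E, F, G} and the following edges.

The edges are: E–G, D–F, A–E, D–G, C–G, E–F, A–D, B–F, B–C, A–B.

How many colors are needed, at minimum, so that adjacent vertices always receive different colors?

The cycle B-A-D-G-C-B has odd length 5, so it cannot be 2-colored; at least 3 colors are needed.
3 colors suffice: color red → {B, D, E}; color blue → {A, F, G}; color green → {C}. No two adjacent vertices share a color.

3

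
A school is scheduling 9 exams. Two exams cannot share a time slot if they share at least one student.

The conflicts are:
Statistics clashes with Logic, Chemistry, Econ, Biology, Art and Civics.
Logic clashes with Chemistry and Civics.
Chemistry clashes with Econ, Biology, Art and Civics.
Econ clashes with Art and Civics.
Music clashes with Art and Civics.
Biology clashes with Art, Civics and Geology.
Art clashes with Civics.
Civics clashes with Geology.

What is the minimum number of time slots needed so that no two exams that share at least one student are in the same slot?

5

Statistics, Chemistry, Econ, Art, Civics all conflict with each other, so at least 5 time slots are needed.
Using 5 time slots: Statistics=2, Logic=3, Chemistry=4, Econ=5, Music=2, Biology=5, Art=3, Civics=1, Geology=2. Every pair that conflicts lands in different time slots.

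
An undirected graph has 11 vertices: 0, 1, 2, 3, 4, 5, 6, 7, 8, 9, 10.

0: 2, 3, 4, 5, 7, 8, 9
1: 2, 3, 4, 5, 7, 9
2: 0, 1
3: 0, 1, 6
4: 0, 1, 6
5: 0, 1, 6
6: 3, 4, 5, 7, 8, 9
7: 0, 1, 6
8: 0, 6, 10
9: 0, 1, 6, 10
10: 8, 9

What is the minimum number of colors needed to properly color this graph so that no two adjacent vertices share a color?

6 and 7 are adjacent, so at least 2 colors are needed.
A valid assignment using 2 colors: 0=red, 1=red, 2=blue, 3=blue, 4=blue, 5=blue, 6=red, 7=blue, 8=blue, 9=blue, 10=red. Each edge has distinct colors on its endpoints.

2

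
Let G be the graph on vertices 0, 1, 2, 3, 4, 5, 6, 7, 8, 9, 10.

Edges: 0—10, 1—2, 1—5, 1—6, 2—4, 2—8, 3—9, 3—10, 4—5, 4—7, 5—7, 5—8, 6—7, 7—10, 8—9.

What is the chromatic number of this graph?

4, 5, 7 are mutually adjacent, so at least 3 colors are needed.
A valid assignment using 3 colors: 0=blue, 1=blue, 2=red, 3=blue, 4=green, 5=red, 6=red, 7=blue, 8=blue, 9=red, 10=red. Every edge joins two different colors.

3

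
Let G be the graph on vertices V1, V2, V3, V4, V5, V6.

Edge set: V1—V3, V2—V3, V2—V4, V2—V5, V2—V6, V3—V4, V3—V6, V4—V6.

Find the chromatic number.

4

V2, V3, V4, V6 are pairwise adjacent (a clique of size 4), so at least 4 colors are needed.
One proper 4-coloring: V1=2, V2=2, V3=1, V4=4, V5=1, V6=3. No two adjacent vertices share a color.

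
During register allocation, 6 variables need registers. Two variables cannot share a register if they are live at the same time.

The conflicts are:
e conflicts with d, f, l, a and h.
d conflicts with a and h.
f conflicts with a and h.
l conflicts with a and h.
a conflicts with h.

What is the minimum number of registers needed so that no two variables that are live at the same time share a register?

4

e, d, a, h are mutually in conflict, so at least 4 registers are needed.
Using 4 registers: e=2, d=4, f=4, l=4, a=3, h=1. No two conflicting variables share a register.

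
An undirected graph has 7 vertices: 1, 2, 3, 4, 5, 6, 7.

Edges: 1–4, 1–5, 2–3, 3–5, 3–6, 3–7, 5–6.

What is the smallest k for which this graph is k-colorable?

3

3, 5, 6 are mutually adjacent, so at least 3 colors are needed.
3 colors suffice: color red → {1, 3}; color blue → {2, 4, 5, 7}; color green → {6}. Every edge joins two different colors.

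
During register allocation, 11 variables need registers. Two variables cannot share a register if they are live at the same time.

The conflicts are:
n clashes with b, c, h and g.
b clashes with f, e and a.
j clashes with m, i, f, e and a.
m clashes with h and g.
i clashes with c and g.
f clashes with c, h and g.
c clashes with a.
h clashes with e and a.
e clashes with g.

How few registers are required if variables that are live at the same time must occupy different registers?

b and f conflict, so at least 2 registers are needed.
2 registers suffice: register 1 → {n, m, i, f, e, a}; register 2 → {b, j, c, h, g}. No two conflicting variables share a register.

2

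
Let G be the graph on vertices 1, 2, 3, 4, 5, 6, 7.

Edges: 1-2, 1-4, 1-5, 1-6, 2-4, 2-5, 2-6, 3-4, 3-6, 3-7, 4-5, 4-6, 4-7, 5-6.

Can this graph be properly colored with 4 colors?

No

1, 2, 4, 5, 6 are pairwise adjacent (a clique of size 5), so at least 5 colors are needed.
So 4 colors are not enough.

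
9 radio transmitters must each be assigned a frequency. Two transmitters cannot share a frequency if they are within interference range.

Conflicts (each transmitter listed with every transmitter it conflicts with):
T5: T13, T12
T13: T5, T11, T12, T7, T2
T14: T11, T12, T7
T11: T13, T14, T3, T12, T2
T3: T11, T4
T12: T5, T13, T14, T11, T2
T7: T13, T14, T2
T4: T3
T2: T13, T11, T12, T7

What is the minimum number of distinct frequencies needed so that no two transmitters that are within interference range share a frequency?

T13, T11, T12, T2 all conflict with each other, so at least 4 frequencies are needed.
Using 4 frequencies: T5=1, T13=3, T14=3, T11=1, T3=2, T12=2, T7=1, T4=1, T2=4. Each listed conflict is separated.

4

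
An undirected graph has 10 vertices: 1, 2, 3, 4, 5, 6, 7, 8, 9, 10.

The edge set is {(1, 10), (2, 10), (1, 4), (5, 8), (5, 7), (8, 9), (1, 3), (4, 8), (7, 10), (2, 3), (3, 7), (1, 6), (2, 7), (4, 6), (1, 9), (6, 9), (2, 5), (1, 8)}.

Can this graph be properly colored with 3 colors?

The chromatic number is 3. 2, 7, 10 form a triangle, so at least 3 colors are needed.
3 colors suffice: color a → {1, 7}; color b → {2, 6, 8}; color c → {3, 4, 5, 9, 10}.
That is already a proper 3-coloring.

Yes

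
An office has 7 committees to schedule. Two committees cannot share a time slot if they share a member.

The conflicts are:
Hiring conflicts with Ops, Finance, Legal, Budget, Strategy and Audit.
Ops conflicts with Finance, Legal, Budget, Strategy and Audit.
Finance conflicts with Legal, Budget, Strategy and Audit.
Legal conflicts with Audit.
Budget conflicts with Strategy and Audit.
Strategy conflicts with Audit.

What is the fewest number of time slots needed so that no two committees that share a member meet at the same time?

6

Hiring, Ops, Finance, Budget, Strategy, Audit all conflict with each other, so at least 6 time slots are needed.
6 time slots suffice: Hiring=2, Ops=1, Finance=4, Legal=5, Budget=6, Strategy=5, Audit=3. No two conflicting committees share a time slot.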